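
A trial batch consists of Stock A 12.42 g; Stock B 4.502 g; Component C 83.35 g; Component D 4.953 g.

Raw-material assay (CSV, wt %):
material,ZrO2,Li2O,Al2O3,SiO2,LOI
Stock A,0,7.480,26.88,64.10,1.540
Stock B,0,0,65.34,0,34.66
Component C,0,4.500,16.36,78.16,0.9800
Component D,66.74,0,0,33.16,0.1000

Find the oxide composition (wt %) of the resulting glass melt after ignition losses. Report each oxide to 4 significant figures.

Glass mass = 102.7 g (batch 105.2 − LOI 2.573).
Composition: ZrO2 3.220%, Li2O 4.559%, Al2O3 19.40%, SiO2 72.82%

In-progress results are printed, rounded to four significant figures, within the worked lines — all internal work keeps exact precision from first step to last; a single rounding yields each reported figure — the derived quantities, which include the yield, LOI, totals, four oxide percentages, glass mass, are recomputed in full precision, as they appear in question or answer, starting from the weights at 102.7 g of glass.
Delivered oxide masses:
  ZrO2: 4.953·0.6674 = 3.306 g
  Li2O: 12.42·0.07480 + 83.35·0.04500 = 4.680 g
  Al2O3: 12.42·0.2688 + 4.502·0.6534 + 83.35·0.1636 = 19.92 g
  SiO2: 12.42·0.6410 + 83.35·0.7816 + 4.953·0.3316 = 74.75 g
LOI: 12.42·0.01540 + 4.502·0.3466 + 83.35·0.009800 + 4.953·0.001000 = 2.573 g
batch − LOI leaves glass = 105.2 − 2.573 = 102.7 g (= the summed oxide contributions)
wt % = oxide mass / glass mass × 100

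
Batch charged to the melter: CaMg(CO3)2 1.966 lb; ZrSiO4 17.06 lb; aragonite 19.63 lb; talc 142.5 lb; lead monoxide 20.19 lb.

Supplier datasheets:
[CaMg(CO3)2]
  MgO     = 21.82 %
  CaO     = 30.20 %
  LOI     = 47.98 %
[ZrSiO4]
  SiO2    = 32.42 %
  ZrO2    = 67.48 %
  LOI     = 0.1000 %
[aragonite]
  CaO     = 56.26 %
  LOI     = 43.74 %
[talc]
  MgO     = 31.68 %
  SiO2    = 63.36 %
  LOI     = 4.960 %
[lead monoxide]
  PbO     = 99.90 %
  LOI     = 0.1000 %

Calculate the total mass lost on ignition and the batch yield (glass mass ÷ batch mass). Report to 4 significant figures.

LOI loss = 16.63 lb; glass = 184.7 lb; yield = 91.74%

Each numeric step runs at full precision end to end — in-progress results appear, rounded to 4 significant digits, in the working — a single rounding completes every reported result; the derived quantities, including the yield, five oxide percentages, totals, glass mass, ignition loss, are recomputed from the weighed amounts for 184.7 lb of glass at full float precision precisely as stated by the question or the answer.
LOI of each material in turn:
  CaMg(CO3)2: 1.966 × 0.4798 = 0.9433 lb
  ZrSiO4: 17.06 × 0.001000 = 0.01706 lb
  aragonite: 19.63 × 0.4374 = 8.586 lb
  talc: 142.5 × 0.04960 = 7.068 lb
  lead monoxide: 20.19 × 0.001000 = 0.02019 lb
Total LOI = 16.63 lb
Glass = batch − LOI = 201.3 − 16.63 = 184.7 lb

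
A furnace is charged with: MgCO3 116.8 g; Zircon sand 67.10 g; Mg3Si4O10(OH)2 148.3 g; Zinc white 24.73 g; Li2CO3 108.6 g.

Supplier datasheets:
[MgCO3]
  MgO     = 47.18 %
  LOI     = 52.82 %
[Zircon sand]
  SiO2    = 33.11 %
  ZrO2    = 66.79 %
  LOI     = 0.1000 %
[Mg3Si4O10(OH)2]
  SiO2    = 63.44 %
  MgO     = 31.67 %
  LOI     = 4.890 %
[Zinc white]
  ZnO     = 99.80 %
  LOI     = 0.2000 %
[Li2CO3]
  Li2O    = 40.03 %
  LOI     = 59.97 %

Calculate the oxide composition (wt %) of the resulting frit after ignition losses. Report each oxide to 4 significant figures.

Values along the way are shown rounded to four significant figures within the worked lines — full float precision is maintained at every stage. Exactly one rounding lands on every reported result. The derived quantities (totals, yield, five oxide percentages, LOI, glass mass) are carried using the weight values at 331.3 g of glass at full float precision as given in the problem or the answer.
Oxide masses out of the charge:
  SiO2: 67.10·0.3311 + 148.3·0.6344 = 116.3 g
  ZrO2: 67.10·0.6679 = 44.82 g
  MgO: 116.8·0.4718 + 148.3·0.3167 = 102.1 g
  Li2O: 108.6·0.4003 = 43.47 g
  ZnO: 24.73·0.9980 = 24.68 g
LOI: 116.8·0.5282 + 67.10·0.001000 + 148.3·0.04890 + 24.73·0.002000 + 108.6·0.5997 = 134.2 g
Resulting glass, batch − LOI: 465.5 − 134.2 = 331.3 g (matching Σ of the oxides)
wt %: oxide over glass, times 100

Glass mass = 331.3 g (batch 465.5 − LOI 134.2).
Composition: SiO2 35.10%, ZrO2 13.53%, MgO 30.81%, Li2O 13.12%, ZnO 7.449%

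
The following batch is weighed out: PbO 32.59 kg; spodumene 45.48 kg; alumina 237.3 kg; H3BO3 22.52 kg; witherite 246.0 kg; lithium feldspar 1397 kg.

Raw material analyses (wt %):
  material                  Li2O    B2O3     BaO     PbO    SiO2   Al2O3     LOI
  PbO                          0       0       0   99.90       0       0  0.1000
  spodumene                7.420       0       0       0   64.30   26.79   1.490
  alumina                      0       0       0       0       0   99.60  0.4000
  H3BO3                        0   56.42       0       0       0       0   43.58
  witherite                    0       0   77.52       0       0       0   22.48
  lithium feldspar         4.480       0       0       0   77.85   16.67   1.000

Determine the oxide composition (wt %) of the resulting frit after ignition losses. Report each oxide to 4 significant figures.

Glass mass = 1900 kg (batch 1981 − LOI 80.74).
Composition: Li2O 3.471%, B2O3 0.6687%, BaO 10.04%, PbO 1.713%, SiO2 58.77%, Al2O3 25.34%

Full float precision is held in every operation — mid-chain values appear (rounded to 4 significant digits) between the steps. Every reported number carries a single rounding — all derived quantities (totals, glass mass, the yield, the six compositions, ignition loss) are re-derived starting from the weights per 1900 kg of glass in full precision as quoted within either problem or answer.
What the batch supplies per oxide:
  Li2O: 45.48·0.07420 + 1397·0.04480 = 65.96 kg
  B2O3: 22.52·0.5642 = 12.71 kg
  BaO: 246.0·0.7752 = 190.7 kg
  PbO: 32.59·0.9990 = 32.56 kg
  SiO2: 45.48·0.6430 + 1397·0.7785 = 1117 kg
  Al2O3: 45.48·0.2679 + 237.3·0.9960 + 1397·0.1667 = 481.4 kg
LOI: 32.59·0.001000 + 45.48·0.01490 + 237.3·0.004000 + 22.52·0.4358 + 246.0·0.2248 + 1397·0.01000 = 80.74 kg
Resulting glass, batch − LOI: 1981 − 80.74 = 1900 kg (matching Σ of the oxides)
each oxide over glass, ×100, is wt %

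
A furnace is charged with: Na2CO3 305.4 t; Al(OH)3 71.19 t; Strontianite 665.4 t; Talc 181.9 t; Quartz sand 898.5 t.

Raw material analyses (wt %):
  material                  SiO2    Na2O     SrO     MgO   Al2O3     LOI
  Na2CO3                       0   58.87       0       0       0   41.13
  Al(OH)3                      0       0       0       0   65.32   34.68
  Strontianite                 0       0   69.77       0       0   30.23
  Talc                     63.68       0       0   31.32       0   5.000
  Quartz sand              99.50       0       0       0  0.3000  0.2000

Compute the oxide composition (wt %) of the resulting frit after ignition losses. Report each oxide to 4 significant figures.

Glass mass = 1760 t (batch 2122 − LOI 362.3).
Composition: SiO2 57.38%, Na2O 10.22%, SrO 26.38%, MgO 3.237%, Al2O3 2.795%

The working math maintains full precision throughout. Working values are shown rounded off to 4 significant digits alongside each step — each reported figure takes a single rounding — the derived quantities, which include ignition loss, glass mass, five oxide percentages, the totals, the yield, are re-derived at exact precision, exactly as shown in problem or answer, starting from the weights per 1760 t of glass.
What the batch supplies per oxide:
  SiO2: 181.9·0.6368 + 898.5·0.9950 = 1010 t
  Na2O: 305.4·0.5887 = 179.8 t
  SrO: 665.4·0.6977 = 464.2 t
  MgO: 181.9·0.3132 = 56.97 t
  Al2O3: 71.19·0.6532 + 898.5·0.003000 = 49.20 t
LOI: 305.4·0.4113 + 71.19·0.3468 + 665.4·0.3023 + 181.9·0.05000 + 898.5·0.002000 = 362.3 t
Glass mass = batch − LOI = 2122 − 362.3 = 1760 t (matching Σ of the oxides)
oxide / glass × 100 gives the wt %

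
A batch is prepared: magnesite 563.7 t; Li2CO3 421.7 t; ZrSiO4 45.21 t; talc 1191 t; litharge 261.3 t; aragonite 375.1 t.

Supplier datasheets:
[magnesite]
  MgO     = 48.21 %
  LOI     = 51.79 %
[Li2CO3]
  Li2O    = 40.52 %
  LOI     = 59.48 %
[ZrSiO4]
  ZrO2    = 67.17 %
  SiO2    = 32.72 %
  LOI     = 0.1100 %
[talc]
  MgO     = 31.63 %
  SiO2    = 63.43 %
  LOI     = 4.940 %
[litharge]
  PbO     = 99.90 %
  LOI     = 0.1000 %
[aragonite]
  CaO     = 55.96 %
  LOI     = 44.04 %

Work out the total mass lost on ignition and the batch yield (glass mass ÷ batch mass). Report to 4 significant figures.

Rounding to 4 significant figures applies to each working value as shown — each numeric step keeps exact precision through the solve; every reported number takes exactly one rounding. Derived quantities, which include net glass mass, the yield, six oxide percentages, LOI, totals, are computed in full precision, precisely as stated by the problem or answer text, from the weighed amounts per 2091 t of glass.
Loss on ignition, line by line:
  magnesite: 563.7 × 0.5179 = 291.9 t
  Li2CO3: 421.7 × 0.5948 = 250.8 t
  ZrSiO4: 45.21 × 0.001100 = 0.04973 t
  talc: 1191 × 0.04940 = 58.84 t
  litharge: 261.3 × 0.001000 = 0.2613 t
  aragonite: 375.1 × 0.4404 = 165.2 t
Total LOI = 767.1 t
Glass = batch − LOI = 2858 − 767.1 = 2091 t

LOI loss = 767.1 t; glass = 2091 t; yield = 73.16%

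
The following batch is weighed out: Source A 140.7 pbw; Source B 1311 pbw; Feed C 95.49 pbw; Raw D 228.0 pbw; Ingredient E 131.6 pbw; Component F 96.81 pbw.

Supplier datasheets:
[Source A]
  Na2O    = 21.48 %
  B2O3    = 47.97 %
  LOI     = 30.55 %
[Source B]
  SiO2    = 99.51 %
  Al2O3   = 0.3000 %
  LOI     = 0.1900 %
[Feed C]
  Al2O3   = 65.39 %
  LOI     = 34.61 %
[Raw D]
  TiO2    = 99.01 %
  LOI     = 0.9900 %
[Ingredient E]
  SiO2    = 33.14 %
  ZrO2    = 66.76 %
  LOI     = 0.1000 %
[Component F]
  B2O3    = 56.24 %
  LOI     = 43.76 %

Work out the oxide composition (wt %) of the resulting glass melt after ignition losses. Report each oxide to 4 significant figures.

Glass mass = 1880 pbw (batch 2004 − LOI 123.3).
Composition: SiO2 71.70%, Na2O 1.607%, B2O3 6.485%, TiO2 12.01%, ZrO2 4.672%, Al2O3 3.530%

Values along the way appear with 4-significant-figure rounding within the worked lines — the working math holds full float precision through the solve; each reported figure is rounded just once. The derived quantities (net glass mass, totals, the six compositions, LOI, yield) are rebuilt at exact precision from the weighed amounts at 1880 pbw of glass as written in the problem or answer text.
Per-oxide mass from batch:
  SiO2: 1311·0.9951 + 131.6·0.3314 = 1348 pbw
  Na2O: 140.7·0.2148 = 30.22 pbw
  B2O3: 140.7·0.4797 + 96.81·0.5624 = 121.9 pbw
  TiO2: 228.0·0.9901 = 225.7 pbw
  ZrO2: 131.6·0.6676 = 87.86 pbw
  Al2O3: 1311·0.003000 + 95.49·0.6539 = 66.37 pbw
LOI: 140.7·0.3055 + 1311·0.001900 + 95.49·0.3461 + 228.0·0.009900 + 131.6·0.001000 + 96.81·0.4376 = 123.3 pbw
Resulting glass, batch − LOI: 2004 − 123.3 = 1880 pbw (matching Σ of the oxides)
wt %: oxide over glass, times 100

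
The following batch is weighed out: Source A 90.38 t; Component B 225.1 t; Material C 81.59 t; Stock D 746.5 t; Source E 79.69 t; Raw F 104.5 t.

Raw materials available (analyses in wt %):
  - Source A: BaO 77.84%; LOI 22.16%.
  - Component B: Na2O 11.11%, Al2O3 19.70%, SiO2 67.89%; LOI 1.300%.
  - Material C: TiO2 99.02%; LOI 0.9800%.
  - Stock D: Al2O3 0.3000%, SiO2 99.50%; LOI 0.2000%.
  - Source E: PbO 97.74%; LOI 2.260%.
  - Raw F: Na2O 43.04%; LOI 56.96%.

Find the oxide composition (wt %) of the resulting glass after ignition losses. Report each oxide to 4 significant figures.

Exact precision is maintained at all times — in-progress results are shown rounded to four significant digits — every reported value receives exactly one rounding; the derived quantities, which include net glass mass, yield, six oxide percentages, LOI, totals, are carried in full float precision, exactly as shown in the problem or answer text, starting from the weights for 1241 t of glass.
Delivered oxide masses:
  Na2O: 225.1·0.1111 + 104.5·0.4304 = 69.99 t
  BaO: 90.38·0.7784 = 70.35 t
  TiO2: 81.59·0.9902 = 80.79 t
  Al2O3: 225.1·0.1970 + 746.5·0.003000 = 46.58 t
  SiO2: 225.1·0.6789 + 746.5·0.9950 = 895.6 t
  PbO: 79.69·0.9774 = 77.89 t
LOI: 90.38·0.2216 + 225.1·0.01300 + 81.59·0.009800 + 746.5·0.002000 + 79.69·0.02260 + 104.5·0.5696 = 86.57 t
Glass = total batch minus LOI = 1328 − 86.57 = 1241 t (= Σ oxide masses)
wt %: oxide over glass, times 100

Glass mass = 1241 t (batch 1328 − LOI 86.57).
Composition: Na2O 5.639%, BaO 5.668%, TiO2 6.509%, Al2O3 3.753%, SiO2 72.16%, PbO 6.275%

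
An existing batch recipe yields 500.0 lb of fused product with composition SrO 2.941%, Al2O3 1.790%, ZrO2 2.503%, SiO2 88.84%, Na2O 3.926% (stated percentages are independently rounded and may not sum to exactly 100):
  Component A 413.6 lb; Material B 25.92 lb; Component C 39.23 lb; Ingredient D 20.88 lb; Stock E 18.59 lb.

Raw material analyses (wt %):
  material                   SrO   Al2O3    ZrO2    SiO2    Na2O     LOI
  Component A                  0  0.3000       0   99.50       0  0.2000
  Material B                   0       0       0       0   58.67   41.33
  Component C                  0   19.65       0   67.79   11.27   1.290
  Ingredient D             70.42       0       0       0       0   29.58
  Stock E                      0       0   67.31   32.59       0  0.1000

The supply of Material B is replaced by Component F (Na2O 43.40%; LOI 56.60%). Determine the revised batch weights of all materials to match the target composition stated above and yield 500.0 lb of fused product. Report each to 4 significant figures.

Each numeric step carries full float precision end to end. Mid-chain values are printed (rounded to 4 significant figures) in the printout. Each reported number carries a single rounding — all derived quantities are rebuilt starting from the weights for 500.0 lb of glass at exact precision (the yield, five oxide percentages, LOI, glass mass, totals), exactly as shown in the problem or answer text.
Oxide mass targets, per 500.0 lb fused product:
  SrO: 2.941% × 500.0 = 14.70 lb
  Al2O3: 1.790% × 500.0 = 8.950 lb
  ZrO2: 2.503% × 500.0 = 12.52 lb
  SiO2: 88.84% × 500.0 = 444.2 lb
  Na2O: 3.926% × 500.0 = 19.63 lb
Checking each oxide sum working from each reported weight, under the basis named above (every target is met by its sum up to rounding of the answer):
  SrO: 20.88·0.7042 = 14.70 lb (target 14.70 lb)
  Al2O3: 413.6·0.003000 + 39.23·0.1965 = 8.949 lb (target 8.950 lb)
  ZrO2: 18.59·0.6731 = 12.51 lb (target 12.52 lb)
  SiO2: 413.6·0.9950 + 39.23·0.6779 + 18.59·0.3259 = 444.2 lb (target 444.2 lb)
  Na2O: 35.04·0.4340 + 39.23·0.1127 = 19.63 lb (target 19.63 lb)
Glass-mass closure: total batch − LOI = 500.0 lb (summing oxide targets gives 500.0 lb; against the stated basis, 500.0 lb — deltas are rounding alone).
Summing the batch: Σ batch = 527.3 lb; LOI removed, Σ of batch·LOI: 27.36 lb; as yield: glass ÷ batch → 94.81%.

Revised batch per 500.0 lb fused product:
  Component A: 413.6 lb
  Component F: 35.04 lb
  Component C: 39.23 lb
  Ingredient D: 20.88 lb
  Stock E: 18.59 lb
Total batch = 527.3 lb; LOI loss = 27.36 lb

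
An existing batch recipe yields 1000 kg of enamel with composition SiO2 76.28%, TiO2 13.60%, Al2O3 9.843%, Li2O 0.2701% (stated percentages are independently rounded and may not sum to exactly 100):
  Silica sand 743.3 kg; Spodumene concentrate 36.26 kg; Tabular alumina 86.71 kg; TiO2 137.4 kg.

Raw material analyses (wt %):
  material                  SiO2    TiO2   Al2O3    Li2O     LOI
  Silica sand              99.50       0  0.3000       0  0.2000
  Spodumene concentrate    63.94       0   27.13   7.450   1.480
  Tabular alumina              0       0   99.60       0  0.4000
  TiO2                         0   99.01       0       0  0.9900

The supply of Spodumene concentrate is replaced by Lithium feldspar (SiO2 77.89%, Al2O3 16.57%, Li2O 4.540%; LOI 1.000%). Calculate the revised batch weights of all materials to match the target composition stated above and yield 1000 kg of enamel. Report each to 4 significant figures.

The intermediate values are printed (rounded to four significant figures) in the printout; the whole derivation holds exact precision through the solve; every reported figure receives exactly one rounding. Derived quantities (the totals, four oxide percentages, LOI, yield, net glass mass) are computed in full float precision using the weight values per 1000 kg of glass as written in the question or the answer.
Target masses of each oxide per 1000 kg enamel:
  SiO2: 76.28% × 1000 = 762.8 kg
  TiO2: 13.60% × 1000 = 136.0 kg
  Al2O3: 9.843% × 1000 = 98.43 kg
  Li2O: 0.2701% × 1000 = 2.701 kg
Mass-balance tally per oxide with the batch weights as given, relative to the basis at hand (sum by sum, the targets are met given rounding of the digits):
  SiO2: 720.1·0.9950 + 59.49·0.7789 = 762.8 kg (target 762.8 kg)
  TiO2: 137.4·0.9901 = 136.0 kg (target 136.0 kg)
  Al2O3: 720.1·0.003000 + 59.49·0.1657 + 86.76·0.9960 = 98.43 kg (target 98.43 kg)
  Li2O: 59.49·0.04540 = 2.701 kg (target 2.701 kg)
Consistency of the glass mass: batch Σ − ignition loss = 1000 kg (the Σ of target masses is 999.9 kg; with the basis standing at 1000 kg — any gap is answer rounding).
Adding the batch up: Σ batch = 1004 kg; Σ batch·LOI gives LOI loss = 3.742 kg; the yield ratio, glass ÷ batch: 99.63%.

Revised batch per 1000 kg enamel:
  Silica sand: 720.1 kg
  Lithium feldspar: 59.49 kg
  Tabular alumina: 86.76 kg
  TiO2: 137.4 kg
Total batch = 1004 kg; LOI loss = 3.742 kg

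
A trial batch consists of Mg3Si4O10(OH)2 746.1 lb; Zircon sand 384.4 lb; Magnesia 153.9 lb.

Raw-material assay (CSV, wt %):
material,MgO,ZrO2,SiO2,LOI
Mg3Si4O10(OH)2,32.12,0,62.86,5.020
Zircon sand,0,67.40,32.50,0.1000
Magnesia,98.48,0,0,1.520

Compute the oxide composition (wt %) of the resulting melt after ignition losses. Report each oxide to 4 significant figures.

Glass mass = 1244 lb (batch 1284 − LOI 40.18).
Composition: MgO 31.44%, ZrO2 20.82%, SiO2 47.73%

In-progress results are displayed rounded off to 4 significant digits at each printed step; all internal work runs at exact precision from start to finish. Exactly one rounding lands on every reported value; the derived quantities (ignition loss, net glass mass, totals, three oxide percentages, the yield) are recomputed using the weight values at 1244 lb of glass in exact precision, as they appear in the question or the answer.
What the batch supplies per oxide:
  MgO: 746.1·0.3212 + 153.9·0.9848 = 391.2 lb
  ZrO2: 384.4·0.6740 = 259.1 lb
  SiO2: 746.1·0.6286 + 384.4·0.3250 = 593.9 lb
LOI: 746.1·0.05020 + 384.4·0.001000 + 153.9·0.01520 = 40.18 lb
batch − LOI leaves glass = 1284 − 40.18 = 1244 lb (the oxide masses sum to this)
oxide / glass × 100 gives the wt %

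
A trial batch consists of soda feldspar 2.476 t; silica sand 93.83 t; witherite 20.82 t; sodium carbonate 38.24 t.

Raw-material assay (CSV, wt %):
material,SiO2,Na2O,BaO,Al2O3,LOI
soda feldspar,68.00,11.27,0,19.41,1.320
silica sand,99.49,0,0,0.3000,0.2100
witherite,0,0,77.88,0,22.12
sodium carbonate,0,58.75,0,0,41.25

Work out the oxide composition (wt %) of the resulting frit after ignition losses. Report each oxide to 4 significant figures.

Values along the way appear, with 4-significant-figure rounding, within the worked lines; all arithmetic runs at full float precision at each step — each reported result receives exactly one rounding; the derived quantities are rebuilt using the weight values per 134.8 t of glass in full float precision (the totals, ignition loss, the four compositions, the yield, glass mass) as written in problem or answer.
Per-oxide mass from batch:
  SiO2: 2.476·0.6800 + 93.83·0.9949 = 95.04 t
  Na2O: 2.476·0.1127 + 38.24·0.5875 = 22.75 t
  BaO: 20.82·0.7788 = 16.21 t
  Al2O3: 2.476·0.1941 + 93.83·0.003000 = 0.7621 t
LOI: 2.476·0.01320 + 93.83·0.002100 + 20.82·0.2212 + 38.24·0.4125 = 20.61 t
batch − LOI leaves glass = 155.4 − 20.61 = 134.8 t (= the summed oxide contributions)
wt % = 100 × oxide mass / glass mass

Glass mass = 134.8 t (batch 155.4 − LOI 20.61).
Composition: SiO2 70.52%, Na2O 16.88%, BaO 12.03%, Al2O3 0.5655%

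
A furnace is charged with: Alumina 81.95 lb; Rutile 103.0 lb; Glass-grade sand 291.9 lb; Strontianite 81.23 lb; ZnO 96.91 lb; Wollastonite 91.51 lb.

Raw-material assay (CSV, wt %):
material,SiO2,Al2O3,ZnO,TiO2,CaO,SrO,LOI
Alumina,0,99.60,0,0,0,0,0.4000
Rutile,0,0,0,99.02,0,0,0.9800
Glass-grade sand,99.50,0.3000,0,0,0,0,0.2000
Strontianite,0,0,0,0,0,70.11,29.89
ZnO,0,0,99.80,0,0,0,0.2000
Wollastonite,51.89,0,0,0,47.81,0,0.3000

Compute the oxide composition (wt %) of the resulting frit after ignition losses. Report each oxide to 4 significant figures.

In-progress results are rounded off to 4 significant figures as shown — the whole derivation keeps full float precision from first step to last — every reported number carries a single rounding. The derived quantities (totals, glass mass, yield, the six compositions, ignition loss) are carried starting from the weights at 719.8 lb of glass in full precision as they appear in either problem or answer.
Oxide masses out of the charge:
  SiO2: 291.9·0.9950 + 91.51·0.5189 = 337.9 lb
  Al2O3: 81.95·0.9960 + 291.9·0.003000 = 82.50 lb
  ZnO: 96.91·0.9980 = 96.72 lb
  TiO2: 103.0·0.9902 = 102.0 lb
  CaO: 91.51·0.4781 = 43.75 lb
  SrO: 81.23·0.7011 = 56.95 lb
LOI: 81.95·0.004000 + 103.0·0.009800 + 291.9·0.002000 + 81.23·0.2989 + 96.91·0.002000 + 91.51·0.003000 = 26.67 lb
Glass = total batch minus LOI = 746.5 − 26.67 = 719.8 lb (= the summed oxide contributions)
wt %: oxide over glass, times 100

Glass mass = 719.8 lb (batch 746.5 − LOI 26.67).
Composition: SiO2 46.95%, Al2O3 11.46%, ZnO 13.44%, TiO2 14.17%, CaO 6.078%, SrO 7.912%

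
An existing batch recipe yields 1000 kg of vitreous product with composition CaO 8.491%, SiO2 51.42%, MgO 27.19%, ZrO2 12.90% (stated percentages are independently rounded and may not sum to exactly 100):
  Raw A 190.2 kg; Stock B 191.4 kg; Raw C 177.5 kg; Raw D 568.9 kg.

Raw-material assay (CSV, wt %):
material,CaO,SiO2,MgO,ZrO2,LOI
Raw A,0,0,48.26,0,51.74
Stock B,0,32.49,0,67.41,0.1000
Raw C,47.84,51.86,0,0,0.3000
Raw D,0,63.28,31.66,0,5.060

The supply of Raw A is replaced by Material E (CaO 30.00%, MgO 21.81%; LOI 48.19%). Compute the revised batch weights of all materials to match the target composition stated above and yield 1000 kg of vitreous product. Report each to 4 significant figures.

Revised batch per 1000 kg vitreous product:
  Material E: 241.1 kg
  Stock B: 191.4 kg
  Raw C: 26.32 kg
  Raw D: 692.8 kg
Total batch = 1152 kg; LOI loss = 151.5 kg

Full float precision is maintained at each step; in-progress results are shown, with 4-significant-digit rounding, in the printout; every reported figure takes a single rounding; derived quantities are carried from the batch weights for 1000 kg of glass in exact precision (yield, totals, LOI, glass mass, four oxide percentages) as given in either problem or answer.
Target oxide masses per 1000 kg vitreous product:
  CaO: 8.491% × 1000 = 84.91 kg
  SiO2: 51.42% × 1000 = 514.2 kg
  MgO: 27.19% × 1000 = 271.9 kg
  ZrO2: 12.90% × 1000 = 129.0 kg
Sums-versus-targets review on the weights just shown, for the quoted basis mass (oxide sums agree with the targets exact up to rounding of places):
  CaO: 241.1·0.3000 + 26.32·0.4784 = 84.92 kg (target 84.91 kg)
  SiO2: 191.4·0.3249 + 26.32·0.5186 + 692.8·0.6328 = 514.2 kg (target 514.2 kg)
  MgO: 241.1·0.2181 + 692.8·0.3166 = 271.9 kg (target 271.9 kg)
  ZrO2: 191.4·0.6741 = 129.0 kg (target 129.0 kg)
Auditing the glass mass value: the batch minus its LOI: 1000 kg (summing oxide targets gives 1000 kg; the stated basis being 1000 kg — a pure rounding effect).
Summing the batch: Σ batch = 1152 kg; the LOI term Σ batch·LOI equals 151.5 kg; yield: glass divided by total = 86.84%.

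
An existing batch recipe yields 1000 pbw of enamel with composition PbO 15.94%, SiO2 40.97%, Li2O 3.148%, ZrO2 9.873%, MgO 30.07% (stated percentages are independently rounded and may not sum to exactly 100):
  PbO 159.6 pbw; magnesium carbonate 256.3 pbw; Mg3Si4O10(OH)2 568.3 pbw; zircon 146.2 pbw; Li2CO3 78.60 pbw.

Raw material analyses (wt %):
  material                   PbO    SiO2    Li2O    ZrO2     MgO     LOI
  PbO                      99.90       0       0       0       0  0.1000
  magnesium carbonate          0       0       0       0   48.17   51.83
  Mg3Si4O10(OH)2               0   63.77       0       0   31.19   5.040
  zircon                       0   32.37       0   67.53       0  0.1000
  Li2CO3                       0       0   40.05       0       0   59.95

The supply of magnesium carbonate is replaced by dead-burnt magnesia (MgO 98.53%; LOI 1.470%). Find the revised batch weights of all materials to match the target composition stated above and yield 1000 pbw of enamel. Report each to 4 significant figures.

Revised batch per 1000 pbw enamel:
  PbO: 159.6 pbw
  dead-burnt magnesia: 125.3 pbw
  Mg3Si4O10(OH)2: 568.3 pbw
  zircon: 146.2 pbw
  Li2CO3: 78.60 pbw
Total batch = 1078 pbw; LOI loss = 77.91 pbw

Values along the way appear, with 4-significant-figure rounding, when written out; each numeric step carries full float precision at each step — each reported figure takes a single rounding; all derived quantities, which include LOI, five oxide percentages, yield, totals, net glass mass, are computed at full precision, precisely as stated by either problem or answer, from the batch weights at 1000 pbw of glass.
Per-oxide target masses for 1000 pbw enamel:
  PbO: 15.94% × 1000 = 159.4 pbw
  SiO2: 40.97% × 1000 = 409.7 pbw
  Li2O: 3.148% × 1000 = 31.48 pbw
  ZrO2: 9.873% × 1000 = 98.73 pbw
  MgO: 30.07% × 1000 = 300.7 pbw
Verifying the oxide balance applying the batch weights above, against the basis in use (summed amounts equal target values exact up to rounding of places):
  PbO: 159.6·0.9990 = 159.4 pbw (target 159.4 pbw)
  SiO2: 568.3·0.6377 + 146.2·0.3237 = 409.7 pbw (target 409.7 pbw)
  Li2O: 78.60·0.4005 = 31.48 pbw (target 31.48 pbw)
  ZrO2: 146.2·0.6753 = 98.73 pbw (target 98.73 pbw)
  MgO: 125.3·0.9853 + 568.3·0.3119 = 300.7 pbw (target 300.7 pbw)
Glass-mass bookkeeping: Σ batch − LOI loss = 1000 pbw (summing oxide targets gives 1000 pbw; the stated basis being 1000 pbw — rounding explains the deltas).
Adding the batch up: Σ batch = 1078 pbw; the LOI term Σ batch·LOI equals 77.91 pbw; yield = glass ÷ total batch = 92.77%.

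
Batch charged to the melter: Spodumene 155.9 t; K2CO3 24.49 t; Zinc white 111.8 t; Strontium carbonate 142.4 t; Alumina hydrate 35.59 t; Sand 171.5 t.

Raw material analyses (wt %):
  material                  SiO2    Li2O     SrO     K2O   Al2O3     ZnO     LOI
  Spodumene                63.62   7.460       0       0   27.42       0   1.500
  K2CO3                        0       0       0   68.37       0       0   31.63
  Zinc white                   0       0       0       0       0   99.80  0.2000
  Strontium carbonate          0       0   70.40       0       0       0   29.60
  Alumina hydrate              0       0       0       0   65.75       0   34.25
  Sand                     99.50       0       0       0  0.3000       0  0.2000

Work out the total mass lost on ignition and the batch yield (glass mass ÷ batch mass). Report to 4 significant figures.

The intermediate values are shown, with 4-significant-figure rounding, alongside each step; every computation keeps exact precision in all steps — exactly one rounding goes into each reported result — derived quantities (glass mass, the yield, totals, LOI, the six compositions) are computed from the weighed amounts for 576.7 t of glass in full float precision, precisely as stated by question or answer.
Ignition loss by material:
  Spodumene: 155.9 × 0.01500 = 2.338 t
  K2CO3: 24.49 × 0.3163 = 7.746 t
  Zinc white: 111.8 × 0.002000 = 0.2236 t
  Strontium carbonate: 142.4 × 0.2960 = 42.15 t
  Alumina hydrate: 35.59 × 0.3425 = 12.19 t
  Sand: 171.5 × 0.002000 = 0.3430 t
Total LOI = 64.99 t
Glass = batch − LOI = 641.7 − 64.99 = 576.7 t

LOI loss = 64.99 t; glass = 576.7 t; yield = 89.87%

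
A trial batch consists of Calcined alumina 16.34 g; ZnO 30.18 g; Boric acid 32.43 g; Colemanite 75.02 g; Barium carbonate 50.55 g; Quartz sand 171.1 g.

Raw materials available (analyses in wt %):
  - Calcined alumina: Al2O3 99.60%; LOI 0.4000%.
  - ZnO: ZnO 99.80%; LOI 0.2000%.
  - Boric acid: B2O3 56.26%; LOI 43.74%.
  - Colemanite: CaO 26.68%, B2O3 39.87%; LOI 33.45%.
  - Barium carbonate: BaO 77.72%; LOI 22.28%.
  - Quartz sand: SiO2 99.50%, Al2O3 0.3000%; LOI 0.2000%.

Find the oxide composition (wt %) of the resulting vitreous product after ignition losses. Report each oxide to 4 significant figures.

Glass mass = 324.6 g (batch 375.6 − LOI 51.01).
Composition: CaO 6.166%, B2O3 14.83%, SiO2 52.45%, BaO 12.10%, Al2O3 5.172%, ZnO 9.279%

All internal work holds full precision at every stage. Intermediates are shown rounded to 4 significant digits on the page. A single rounding produces every reported number. The derived quantities are carried at exact precision (net glass mass, the totals, LOI, the six compositions, the yield) starting from the weights for 324.6 g of glass, as they appear in the problem or answer text.
Delivered oxide masses:
  CaO: 75.02·0.2668 = 20.02 g
  B2O3: 32.43·0.5626 + 75.02·0.3987 = 48.16 g
  SiO2: 171.1·0.9950 = 170.2 g
  BaO: 50.55·0.7772 = 39.29 g
  Al2O3: 16.34·0.9960 + 171.1·0.003000 = 16.79 g
  ZnO: 30.18·0.9980 = 30.12 g
LOI: 16.34·0.004000 + 30.18·0.002000 + 32.43·0.4374 + 75.02·0.3345 + 50.55·0.2228 + 171.1·0.002000 = 51.01 g
Glass mass = batch − LOI = 375.6 − 51.01 = 324.6 g (the oxide masses sum to this)
wt %: oxide over glass, times 100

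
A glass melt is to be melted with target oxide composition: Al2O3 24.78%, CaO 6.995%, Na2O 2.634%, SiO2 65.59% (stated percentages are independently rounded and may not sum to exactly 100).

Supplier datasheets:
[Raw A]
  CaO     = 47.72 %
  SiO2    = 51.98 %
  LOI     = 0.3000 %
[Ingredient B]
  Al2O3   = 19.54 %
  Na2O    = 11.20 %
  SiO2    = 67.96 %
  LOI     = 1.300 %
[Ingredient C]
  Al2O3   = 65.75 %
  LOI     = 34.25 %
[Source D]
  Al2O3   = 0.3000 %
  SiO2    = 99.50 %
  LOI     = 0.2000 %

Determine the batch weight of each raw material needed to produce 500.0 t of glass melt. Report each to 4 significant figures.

Intermediates appear rounded off to 4 significant digits in the working; all internal work holds full float precision at all times — each reported result is rounded exactly once — all derived quantities (the totals, net glass mass, LOI, the four compositions, yield) are re-derived at full precision from the weighed amounts on 500.0 t of glass, as quoted within the problem or answer text.
Oxide mass targets, per 500.0 t glass melt:
  Al2O3: 24.78% × 500.0 = 123.9 t
  CaO: 6.995% × 500.0 = 34.98 t
  Na2O: 2.634% × 500.0 = 13.17 t
  SiO2: 65.59% × 500.0 = 328.0 t
Checking each oxide sum per the reported batch figures, under the basis named above (summed amounts equal target values modulo rounding of the values):
  Al2O3: 117.6·0.1954 + 152.5·0.6575 + 211.0·0.003000 = 123.9 t (target 123.9 t)
  CaO: 73.29·0.4772 = 34.97 t (target 34.98 t)
  Na2O: 117.6·0.1120 = 13.17 t (target 13.17 t)
  SiO2: 73.29·0.5198 + 117.6·0.6796 + 211.0·0.9950 = 328.0 t (target 328.0 t)
Consistency of the glass mass: batch total minus LOI = 500.0 t (the Σ of target masses is 500.0 t; basis as stated: 500.0 t — rounding explains the deltas).
Summing the batch: Σ batch = 554.4 t; ignition loss, Σ(batch × LOI) = 54.40 t; yield: glass divided by total = 90.19%.

Batch per 500.0 t glass melt:
  Raw A: 73.29 t
  Ingredient B: 117.6 t
  Ingredient C: 152.5 t
  Source D: 211.0 t
Total batch = 554.4 t; LOI loss = 54.40 t; yield = 90.19%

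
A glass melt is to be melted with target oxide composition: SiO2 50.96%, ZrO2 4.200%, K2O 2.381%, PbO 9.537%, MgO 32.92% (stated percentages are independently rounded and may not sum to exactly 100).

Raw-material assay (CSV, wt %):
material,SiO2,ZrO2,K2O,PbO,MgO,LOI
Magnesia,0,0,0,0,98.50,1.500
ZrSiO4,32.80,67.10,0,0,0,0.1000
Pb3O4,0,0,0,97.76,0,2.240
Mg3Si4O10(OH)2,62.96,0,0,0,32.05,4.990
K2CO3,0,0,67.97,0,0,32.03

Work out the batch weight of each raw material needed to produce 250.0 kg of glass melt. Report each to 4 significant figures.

Batch per 250.0 kg glass melt:
  Magnesia: 20.36 kg
  ZrSiO4: 15.65 kg
  Pb3O4: 24.39 kg
  Mg3Si4O10(OH)2: 194.2 kg
  K2CO3: 8.758 kg
Total batch = 263.4 kg; LOI loss = 13.36 kg; yield = 94.93%

Exact precision is kept from start to finish — working values are displayed rounded off to 4 significant figures across the worked steps — a single rounding produces every reported number. All derived quantities (the yield, ignition loss, the five compositions, the totals, net glass mass) are rebuilt from the weighed amounts at 250.0 kg of glass in full float precision precisely as stated by the problem or the answer.
The oxide mass targets at 250.0 kg glass melt:
  SiO2: 50.96% × 250.0 = 127.4 kg
  ZrO2: 4.200% × 250.0 = 10.50 kg
  K2O: 2.381% × 250.0 = 5.952 kg
  PbO: 9.537% × 250.0 = 23.84 kg
  MgO: 32.92% × 250.0 = 82.30 kg
Verifying the oxide balance using the reported weights, versus the basis set out (sum by sum, the targets are met up to rounding of the answer):
  SiO2: 15.65·0.3280 + 194.2·0.6296 = 127.4 kg (target 127.4 kg)
  ZrO2: 15.65·0.6710 = 10.50 kg (target 10.50 kg)
  K2O: 8.758·0.6797 = 5.953 kg (target 5.952 kg)
  PbO: 24.39·0.9776 = 23.84 kg (target 23.84 kg)
  MgO: 20.36·0.9850 + 194.2·0.3205 = 82.30 kg (target 82.30 kg)
Glass-mass bookkeeping: whole batch net of LOI = 250.0 kg (the Σ of target masses is 250.0 kg; stated basis 250.0 kg — deltas are rounding alone).
Batch grand total — Σ batch = 263.4 kg; LOI removed, Σ of batch·LOI: 13.36 kg; yield: glass divided by total = 94.93%.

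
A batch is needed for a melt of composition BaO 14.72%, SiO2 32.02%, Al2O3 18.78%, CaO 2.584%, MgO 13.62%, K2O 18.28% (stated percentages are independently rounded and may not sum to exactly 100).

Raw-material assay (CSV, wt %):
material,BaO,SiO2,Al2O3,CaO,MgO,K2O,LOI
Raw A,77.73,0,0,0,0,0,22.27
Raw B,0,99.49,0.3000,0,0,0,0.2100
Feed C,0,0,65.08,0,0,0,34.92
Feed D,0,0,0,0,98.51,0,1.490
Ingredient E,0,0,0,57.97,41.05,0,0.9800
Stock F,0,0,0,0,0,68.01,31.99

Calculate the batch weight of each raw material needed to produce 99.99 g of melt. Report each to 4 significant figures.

Each numeric step keeps exact precision throughout; working values are displayed rounded to 4 significant figures in the printout — every reported value carries a single rounding — derived quantities are carried at full precision (yield, the six compositions, totals, net glass mass, LOI) starting from the weights on 99.99 g of glass, precisely as stated by either problem or answer.
Target masses of each oxide per 99.99 g melt:
  BaO: 14.72% × 99.99 = 14.72 g
  SiO2: 32.02% × 99.99 = 32.02 g
  Al2O3: 18.78% × 99.99 = 18.78 g
  CaO: 2.584% × 99.99 = 2.584 g
  MgO: 13.62% × 99.99 = 13.62 g
  K2O: 18.28% × 99.99 = 18.28 g
Verifying the oxide balance applying the batch weights above, per the basis as stated (oxide sums agree with the targets exact up to rounding of places):
  BaO: 18.94·0.7773 = 14.72 g (target 14.72 g)
  SiO2: 32.18·0.9949 = 32.02 g (target 32.02 g)
  Al2O3: 32.18·0.003000 + 28.71·0.6508 = 18.78 g (target 18.78 g)
  CaO: 4.457·0.5797 = 2.584 g (target 2.584 g)
  MgO: 11.97·0.9851 + 4.457·0.4105 = 13.62 g (target 13.62 g)
  K2O: 26.88·0.6801 = 18.28 g (target 18.28 g)
The glass-mass cross-check: batch Σ − ignition loss = 100.0 g (the targets, summed, come to 99.99 g; basis as stated: 99.99 g — gaps are rounding artifacts).
Adding the batch up: Σ batch = 123.1 g; the LOI term Σ batch·LOI equals 23.13 g; the yield ratio, glass ÷ batch: 81.21%.

Batch per 99.99 g melt:
  Raw A: 18.94 g
  Raw B: 32.18 g
  Feed C: 28.71 g
  Feed D: 11.97 g
  Ingredient E: 4.457 g
  Stock F: 26.88 g
Total batch = 123.1 g; LOI loss = 23.13 g; yield = 81.21%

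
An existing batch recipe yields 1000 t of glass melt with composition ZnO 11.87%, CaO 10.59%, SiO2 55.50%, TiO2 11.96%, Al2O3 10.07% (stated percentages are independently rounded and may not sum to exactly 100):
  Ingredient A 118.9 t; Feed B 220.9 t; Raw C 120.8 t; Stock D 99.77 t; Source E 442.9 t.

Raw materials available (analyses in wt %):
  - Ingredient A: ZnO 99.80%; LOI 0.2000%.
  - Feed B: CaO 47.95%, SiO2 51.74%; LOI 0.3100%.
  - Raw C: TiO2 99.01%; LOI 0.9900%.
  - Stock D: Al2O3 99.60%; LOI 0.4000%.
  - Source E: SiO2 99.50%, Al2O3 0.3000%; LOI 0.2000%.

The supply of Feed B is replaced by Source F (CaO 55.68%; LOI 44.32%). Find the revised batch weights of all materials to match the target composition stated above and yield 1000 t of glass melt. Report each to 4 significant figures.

Revised batch per 1000 t glass melt:
  Ingredient A: 118.9 t
  Source F: 190.2 t
  Raw C: 120.8 t
  Stock D: 99.42 t
  Source E: 557.8 t
Total batch = 1087 t; LOI loss = 87.24 t

Each numeric step keeps exact precision end to end — the intermediate values are shown, with 4-significant-figure rounding, on the page. Every reported figure takes a single rounding — the derived quantities, which include ignition loss, the five compositions, the yield, net glass mass, totals, are carried at full precision, as set out in the question or the answer, using the weight values at 1000 t of glass.
Target oxide masses per 1000 t glass melt:
  ZnO: 11.87% × 1000 = 118.7 t
  CaO: 10.59% × 1000 = 105.9 t
  SiO2: 55.50% × 1000 = 555.0 t
  TiO2: 11.96% × 1000 = 119.6 t
  Al2O3: 10.07% × 1000 = 100.7 t
Verifying the oxide balance with the batch weights as given, on the stated basis (sum by sum, the targets are met once rounding is allowed for):
  ZnO: 118.9·0.9980 = 118.7 t (target 118.7 t)
  CaO: 190.2·0.5568 = 105.9 t (target 105.9 t)
  SiO2: 557.8·0.9950 = 555.0 t (target 555.0 t)
  TiO2: 120.8·0.9901 = 119.6 t (target 119.6 t)
  Al2O3: 99.42·0.9960 + 557.8·0.003000 = 100.7 t (target 100.7 t)
The glass-mass cross-check: total batch − LOI = 999.9 t (targets for the oxides total 999.9 t; basis as stated: 1000 t — rounding explains the deltas).
Total batch = Σ batch = 1087 t; Σ batch·LOI gives LOI loss = 87.24 t; yield = glass ÷ total batch = 91.97%.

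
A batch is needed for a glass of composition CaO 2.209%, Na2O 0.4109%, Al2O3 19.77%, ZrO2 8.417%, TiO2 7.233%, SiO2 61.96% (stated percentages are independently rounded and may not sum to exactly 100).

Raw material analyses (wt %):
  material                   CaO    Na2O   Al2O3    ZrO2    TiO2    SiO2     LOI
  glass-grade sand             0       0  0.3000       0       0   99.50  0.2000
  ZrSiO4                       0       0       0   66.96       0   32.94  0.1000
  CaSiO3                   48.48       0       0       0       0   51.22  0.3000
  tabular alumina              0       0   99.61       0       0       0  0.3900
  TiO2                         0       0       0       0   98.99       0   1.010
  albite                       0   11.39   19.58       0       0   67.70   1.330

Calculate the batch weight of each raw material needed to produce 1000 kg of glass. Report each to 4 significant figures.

Each numeric step keeps full precision in every operation; rounding to 4 significant digits governs every working value as shown; each reported number takes exactly one rounding. All derived quantities, which include glass mass, the totals, LOI, yield, six oxide percentages, are rebuilt at full precision, as they appear in either problem or answer, from the batch weights at 1000 kg of glass.
The oxide mass targets at 1000 kg glass:
  CaO: 2.209% × 1000 = 22.09 kg
  Na2O: 0.4109% × 1000 = 4.109 kg
  Al2O3: 19.77% × 1000 = 197.7 kg
  ZrO2: 8.417% × 1000 = 84.17 kg
  TiO2: 7.233% × 1000 = 72.33 kg
  SiO2: 61.96% × 1000 = 619.6 kg
Per-oxide balance check working from each reported weight, for the quoted basis mass (summed amounts equal target values exact up to rounding of places):
  CaO: 45.57·0.4848 = 22.09 kg (target 22.09 kg)
  Na2O: 36.08·0.1139 = 4.110 kg (target 4.109 kg)
  Al2O3: 533.1·0.003000 + 189.8·0.9961 + 36.08·0.1958 = 197.7 kg (target 197.7 kg)
  ZrO2: 125.7·0.6696 = 84.17 kg (target 84.17 kg)
  TiO2: 73.07·0.9899 = 72.33 kg (target 72.33 kg)
  SiO2: 533.1·0.9950 + 125.7·0.3294 + 45.57·0.5122 + 36.08·0.6770 = 619.6 kg (target 619.6 kg)
Glass-mass closure: net batch after ignition = 1000 kg (the Σ of target masses is 1000 kg; the stated basis being 1000 kg — any gap is answer rounding).
Summing the batch: Σ batch = 1003 kg; loss to ignition Σ batch·LOI = 3.287 kg; the yield ratio, glass ÷ batch: 99.67%.

Batch per 1000 kg glass:
  glass-grade sand: 533.1 kg
  ZrSiO4: 125.7 kg
  CaSiO3: 45.57 kg
  tabular alumina: 189.8 kg
  TiO2: 73.07 kg
  albite: 36.08 kg
Total batch = 1003 kg; LOI loss = 3.287 kg; yield = 99.67%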